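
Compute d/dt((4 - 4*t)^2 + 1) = 32*t - 32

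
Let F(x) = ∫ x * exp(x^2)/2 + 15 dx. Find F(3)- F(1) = -E/4 + 30 + exp(9)/4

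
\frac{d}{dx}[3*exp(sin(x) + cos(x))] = 3*sqrt(2)*exp(sin(x))*exp(cos(x))*cos(x + pi/4)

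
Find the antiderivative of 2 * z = z^2 + C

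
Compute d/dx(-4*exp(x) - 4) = -4*exp(x)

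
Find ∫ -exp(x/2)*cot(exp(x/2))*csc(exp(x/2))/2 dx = csc(exp(x/2)) + C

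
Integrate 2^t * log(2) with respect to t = 2^t + C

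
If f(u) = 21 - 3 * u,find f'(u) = -3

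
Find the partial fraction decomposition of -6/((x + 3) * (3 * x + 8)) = -18/(3*x + 8) + 6/(x + 3)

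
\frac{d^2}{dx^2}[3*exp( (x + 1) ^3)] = 27*x^4*exp(x^3 + 3*x^2 + 3*x + 1) + 108*x^3*exp(x^3 + 3*x^2 + 3*x + 1) + 162*x^2*exp(x^3 + 3*x^2 + 3*x + 1) + 126*x*exp(x^3 + 3*x^2 + 3*x + 1) + 45*exp(x^3 + 3*x^2 + 3*x + 1)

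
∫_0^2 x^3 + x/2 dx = 5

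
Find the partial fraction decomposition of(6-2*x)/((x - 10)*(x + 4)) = -1/(x + 4) - 1/(x - 10)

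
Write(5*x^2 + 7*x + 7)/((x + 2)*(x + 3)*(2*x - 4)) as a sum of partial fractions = 31/(10*(x + 3)) - 13/(8*(x + 2)) + 41/(40*(x - 2))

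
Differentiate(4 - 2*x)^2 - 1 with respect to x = 8*x - 16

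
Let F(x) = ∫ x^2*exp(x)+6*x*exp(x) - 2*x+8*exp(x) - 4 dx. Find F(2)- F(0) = -16 + 16*exp(2)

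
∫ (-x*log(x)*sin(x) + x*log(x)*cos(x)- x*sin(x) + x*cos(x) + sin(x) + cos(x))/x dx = sqrt(2)*(log(x) + 1)*sin(x + pi/4) + C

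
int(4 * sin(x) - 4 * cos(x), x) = -4*sqrt(2)*sin(x + pi/4) + C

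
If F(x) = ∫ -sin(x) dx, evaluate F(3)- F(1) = cos(3) - cos(1)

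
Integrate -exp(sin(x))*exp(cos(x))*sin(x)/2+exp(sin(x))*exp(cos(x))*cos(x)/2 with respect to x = exp(sqrt(2)*sin(x + pi/4))/2 + C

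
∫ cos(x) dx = sin(x) + C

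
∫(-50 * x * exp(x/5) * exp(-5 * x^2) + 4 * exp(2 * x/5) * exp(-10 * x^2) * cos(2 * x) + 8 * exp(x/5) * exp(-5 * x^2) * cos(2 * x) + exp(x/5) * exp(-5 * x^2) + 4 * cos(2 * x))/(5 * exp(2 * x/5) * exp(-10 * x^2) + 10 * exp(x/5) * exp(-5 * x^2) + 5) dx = (2*exp(5*x^2 - x/5)*sin(2*x) + 2*sin(2*x) + 5)/(5*(exp(5*x^2 - x/5) + 1)) + C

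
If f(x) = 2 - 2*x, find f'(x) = -2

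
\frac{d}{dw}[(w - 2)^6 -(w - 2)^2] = 6*w^5 - 60*w^4 + 240*w^3 - 480*w^2 + 478*w - 188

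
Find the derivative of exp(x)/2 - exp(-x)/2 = (exp(2*x) + 1)*exp(-x)/2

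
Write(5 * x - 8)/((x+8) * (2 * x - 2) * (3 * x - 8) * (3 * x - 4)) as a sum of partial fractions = 3/(56*(3*x - 4)) + 3/(80*(3*x - 8)) + 1/(336*(x + 8)) - 1/(30*(x - 1))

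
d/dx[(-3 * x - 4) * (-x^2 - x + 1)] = 9*x^2 + 14*x + 1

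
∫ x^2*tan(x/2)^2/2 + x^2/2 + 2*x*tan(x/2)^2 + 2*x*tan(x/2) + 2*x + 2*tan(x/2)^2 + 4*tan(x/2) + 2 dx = (x + 2)^2*tan(x/2) + C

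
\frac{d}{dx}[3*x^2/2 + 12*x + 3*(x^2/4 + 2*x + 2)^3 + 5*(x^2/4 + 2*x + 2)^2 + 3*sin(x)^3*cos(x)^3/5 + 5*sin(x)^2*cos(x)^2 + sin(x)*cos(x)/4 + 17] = 9*x^5/32 + 45*x^4/8 + 167*x^3/4 + 141*x^2 + 215*x + 9*(1 - cos(2*x))^3/20 - 27*(1 - cos(2*x))^2/20 + 5*sin(4*x)/2 - 13*cos(2*x)/20 + 1249/10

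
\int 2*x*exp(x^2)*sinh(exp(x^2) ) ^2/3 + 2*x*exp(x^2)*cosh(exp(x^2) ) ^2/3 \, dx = sinh(2*exp(x^2))/6 + C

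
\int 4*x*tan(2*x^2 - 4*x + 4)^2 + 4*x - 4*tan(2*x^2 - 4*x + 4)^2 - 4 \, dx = tan(2*x^2 - 4*x + 4) + C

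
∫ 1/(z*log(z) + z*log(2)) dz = log(2*log(2*z)) + C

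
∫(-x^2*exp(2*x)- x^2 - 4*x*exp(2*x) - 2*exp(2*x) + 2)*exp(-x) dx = -2*x*(x + 2)*sinh(x) + C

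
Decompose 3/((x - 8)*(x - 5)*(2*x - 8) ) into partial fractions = 3/(8*(x - 4)) - 1/(2*(x - 5)) + 1/(8*(x - 8))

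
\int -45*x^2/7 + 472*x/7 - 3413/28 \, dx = -15*x^3/7 + 236*x^2/7 - 3413*x/28 + C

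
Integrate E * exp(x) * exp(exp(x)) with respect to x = exp(exp(x) + 1) + C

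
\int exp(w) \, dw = exp(w) + C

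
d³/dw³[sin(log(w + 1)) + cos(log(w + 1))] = 2*(sin(log(w + 1)) + 2*cos(log(w + 1)))/(w^3 + 3*w^2 + 3*w + 1)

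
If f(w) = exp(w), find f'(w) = exp(w)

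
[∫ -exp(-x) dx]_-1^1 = -E + exp(-1)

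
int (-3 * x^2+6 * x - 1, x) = -x^3 + 3*x^2 - x + C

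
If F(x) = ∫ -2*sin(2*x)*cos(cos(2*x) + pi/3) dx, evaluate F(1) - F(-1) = 0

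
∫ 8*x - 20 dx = 4*x^2 - 20*x + C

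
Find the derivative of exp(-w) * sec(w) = (tan(w)*sec(w) - sec(w))*exp(-w)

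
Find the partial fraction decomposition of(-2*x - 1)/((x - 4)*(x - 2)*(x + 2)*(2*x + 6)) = -1/(14*(x + 3)) + 1/(16*(x + 2)) + 1/(16*(x - 2)) - 3/(56*(x - 4))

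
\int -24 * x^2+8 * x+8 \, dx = -8*x^3 + 4*x^2 + 8*x + C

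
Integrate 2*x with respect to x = x^2 + C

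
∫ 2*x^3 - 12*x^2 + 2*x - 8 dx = x^4/2 - 4*x^3 + x^2 - 8*x + C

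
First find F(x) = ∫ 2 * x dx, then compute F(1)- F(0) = 1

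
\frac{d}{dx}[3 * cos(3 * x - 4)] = -9*sin(3*x - 4)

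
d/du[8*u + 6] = 8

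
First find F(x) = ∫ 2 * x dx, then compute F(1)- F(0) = 1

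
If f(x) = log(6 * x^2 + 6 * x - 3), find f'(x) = (4*x + 2)/(2*x^2 + 2*x - 1)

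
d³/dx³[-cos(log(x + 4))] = (sin(log(x + 4)) - 3*cos(log(x + 4)))/(x^3 + 12*x^2 + 48*x + 64)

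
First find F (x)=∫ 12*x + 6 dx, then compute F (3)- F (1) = 60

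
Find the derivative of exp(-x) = -exp(-x)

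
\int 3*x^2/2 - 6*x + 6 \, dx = x^3/2 - 3*x^2 + 6*x + C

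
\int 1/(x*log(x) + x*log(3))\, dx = log(log(3*x)) + C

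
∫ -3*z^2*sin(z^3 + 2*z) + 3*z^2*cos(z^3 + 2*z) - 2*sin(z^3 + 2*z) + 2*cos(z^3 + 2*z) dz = sin(z*(z^2 + 2)) + cos(z*(z^2 + 2)) + C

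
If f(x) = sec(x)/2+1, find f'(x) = tan(x)*sec(x)/2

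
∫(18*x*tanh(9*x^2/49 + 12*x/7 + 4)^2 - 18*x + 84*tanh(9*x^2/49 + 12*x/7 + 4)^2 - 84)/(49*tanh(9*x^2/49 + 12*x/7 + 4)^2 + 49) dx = acot(tanh((3*x + 14)^2/49)) + C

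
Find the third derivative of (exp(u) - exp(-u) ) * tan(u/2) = (3*exp(2*u)*tan(u/2)^4 + 6*exp(2*u)*tan(u/2)^3 + 10*exp(2*u)*tan(u/2)^2 + 10*exp(2*u)*tan(u/2) + 7*exp(2*u) - 3*tan(u/2)^4 + 6*tan(u/2)^3 - 10*tan(u/2)^2 + 10*tan(u/2) - 7)*exp(-u)/4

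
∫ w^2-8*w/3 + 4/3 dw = w^3/3 - 4*w^2/3 + 4*w/3 + C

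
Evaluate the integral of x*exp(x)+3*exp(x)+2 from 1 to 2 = -3*E + 2 + 4*exp(2)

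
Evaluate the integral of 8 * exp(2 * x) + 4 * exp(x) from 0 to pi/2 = -9 + (1 + 2*exp(pi/2))^2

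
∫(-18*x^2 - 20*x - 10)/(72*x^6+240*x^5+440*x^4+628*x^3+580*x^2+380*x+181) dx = acot(12*x^3 + 20*x^2 + 20*x + 19) + C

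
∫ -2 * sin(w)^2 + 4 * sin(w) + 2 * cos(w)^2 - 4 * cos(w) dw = (sqrt(2)*sin(w + pi/4) - 2)^2 + C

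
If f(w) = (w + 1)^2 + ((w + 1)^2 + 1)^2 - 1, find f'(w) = 4*w^3 + 12*w^2 + 18*w + 10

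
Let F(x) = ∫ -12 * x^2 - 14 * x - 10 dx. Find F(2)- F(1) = -59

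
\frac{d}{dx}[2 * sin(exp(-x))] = -2*exp(-x)*cos(exp(-x))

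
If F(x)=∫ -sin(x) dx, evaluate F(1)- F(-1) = 0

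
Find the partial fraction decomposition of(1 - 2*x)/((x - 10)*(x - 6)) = 11/(4*(x - 6)) - 19/(4*(x - 10))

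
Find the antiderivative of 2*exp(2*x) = exp(2*x) + C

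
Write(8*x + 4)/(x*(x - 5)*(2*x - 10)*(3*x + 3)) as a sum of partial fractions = 1/(54*(x + 1)) - 61/(1350*(x - 5)) + 11/(45*(x - 5)^2) + 2/(75*x)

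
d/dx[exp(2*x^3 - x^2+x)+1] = 6*x^2*exp(2*x^3 - x^2 + x) - 2*x*exp(2*x^3 - x^2 + x) + exp(2*x^3 - x^2 + x)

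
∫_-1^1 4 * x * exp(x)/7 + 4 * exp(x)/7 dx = 4*exp(-1)/7 + 4*E/7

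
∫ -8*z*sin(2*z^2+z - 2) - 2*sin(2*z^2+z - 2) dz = 2*cos(2*z^2 + z - 2) + C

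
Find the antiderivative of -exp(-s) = exp(-s) + C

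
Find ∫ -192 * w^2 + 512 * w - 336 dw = -64*w^3 + 256*w^2 - 336*w + C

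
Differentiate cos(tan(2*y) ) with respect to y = -2*sin(tan(2*y))/cos(2*y)^2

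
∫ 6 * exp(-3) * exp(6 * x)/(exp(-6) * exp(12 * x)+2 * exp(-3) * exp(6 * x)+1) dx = exp(6*x)/(exp(6*x) + exp(3)) + C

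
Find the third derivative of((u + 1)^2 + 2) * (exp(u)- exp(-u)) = (u^2*exp(2*u) + u^2 + 8*u*exp(2*u) - 4*u + 15*exp(2*u) + 3)*exp(-u)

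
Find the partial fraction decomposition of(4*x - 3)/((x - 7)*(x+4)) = 19/(11*(x + 4)) + 25/(11*(x - 7))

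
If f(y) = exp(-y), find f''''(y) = exp(-y)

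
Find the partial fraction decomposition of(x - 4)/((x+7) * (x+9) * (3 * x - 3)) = -13/(60*(x + 9)) + 11/(48*(x + 7)) - 1/(80*(x - 1))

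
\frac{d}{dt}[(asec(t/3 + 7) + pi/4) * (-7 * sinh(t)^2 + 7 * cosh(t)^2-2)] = 15/(t^2*sqrt(1 - 9/(t^2 + 42*t + 441)) + 42*t*sqrt(1 - 9/(t^2 + 42*t + 441)) + 441*sqrt(1 - 9/(t^2 + 42*t + 441)))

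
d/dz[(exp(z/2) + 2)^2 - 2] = 2*exp(z/2) + exp(z)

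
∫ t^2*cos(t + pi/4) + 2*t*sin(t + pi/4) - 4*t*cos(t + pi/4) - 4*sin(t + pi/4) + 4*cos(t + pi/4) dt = (t - 2)^2*sin(t + pi/4) + C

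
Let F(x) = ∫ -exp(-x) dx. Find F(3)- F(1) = -exp(-1) + exp(-3)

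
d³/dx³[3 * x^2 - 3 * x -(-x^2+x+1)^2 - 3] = 12 - 24*x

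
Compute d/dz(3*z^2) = 6*z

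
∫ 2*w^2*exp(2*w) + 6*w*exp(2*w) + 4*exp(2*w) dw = (w + 1)^2*exp(2*w) + C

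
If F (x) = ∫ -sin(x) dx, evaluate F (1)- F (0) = -1 + cos(1)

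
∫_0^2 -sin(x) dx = -1 + cos(2)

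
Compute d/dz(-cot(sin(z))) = cos(z)/sin(sin(z))^2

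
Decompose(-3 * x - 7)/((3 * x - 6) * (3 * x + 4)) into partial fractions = 3/(10*(3*x + 4)) - 13/(30*(x - 2))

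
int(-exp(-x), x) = exp(-x) + C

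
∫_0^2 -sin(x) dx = -1 + cos(2)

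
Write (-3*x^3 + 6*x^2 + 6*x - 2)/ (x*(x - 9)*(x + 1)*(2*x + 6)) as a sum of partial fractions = -115/(144*(x + 3)) + 1/(40*(x + 1)) - 1649/(2160*(x - 9)) + 1/(27*x)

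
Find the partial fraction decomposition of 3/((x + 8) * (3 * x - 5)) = 9/(29*(3*x - 5)) - 3/(29*(x + 8))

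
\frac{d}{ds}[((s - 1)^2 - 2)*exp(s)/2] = s^2*exp(s)/2 - 3*exp(s)/2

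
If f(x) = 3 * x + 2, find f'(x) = 3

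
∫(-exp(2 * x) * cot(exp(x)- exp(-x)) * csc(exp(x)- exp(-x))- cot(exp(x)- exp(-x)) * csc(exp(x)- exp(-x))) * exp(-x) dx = csc(2*sinh(x)) + C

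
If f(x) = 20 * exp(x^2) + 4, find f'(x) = 40*x*exp(x^2)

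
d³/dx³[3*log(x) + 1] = 6/x^3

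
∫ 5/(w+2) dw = 5*log(w + 2) + C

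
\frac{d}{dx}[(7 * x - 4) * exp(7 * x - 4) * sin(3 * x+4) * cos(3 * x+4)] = (49*x*sin(2*(3*x + 4))/2 + 21*x*cos(2*(3*x + 4)) - 21*sin(2*(3*x + 4))/2 - 12*cos(2*(3*x + 4)))*exp(-4)*exp(7*x)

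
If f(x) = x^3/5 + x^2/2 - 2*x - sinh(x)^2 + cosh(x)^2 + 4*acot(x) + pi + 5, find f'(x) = (3*x^4 + 5*x^3 - 7*x^2 + 5*x - 30)/(5*x^2 + 5)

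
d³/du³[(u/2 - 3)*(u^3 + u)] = 12*u - 18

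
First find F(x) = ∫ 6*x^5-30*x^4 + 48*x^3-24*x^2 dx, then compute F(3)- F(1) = 28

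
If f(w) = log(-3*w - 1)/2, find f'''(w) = 27/(27*w^3 + 27*w^2 + 9*w + 1)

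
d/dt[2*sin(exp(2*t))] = 4*exp(2*t)*cos(exp(2*t))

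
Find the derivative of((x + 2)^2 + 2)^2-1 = 4*x^3 + 24*x^2 + 56*x + 48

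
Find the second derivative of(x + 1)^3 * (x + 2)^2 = 20*x^3 + 84*x^2 + 114*x + 50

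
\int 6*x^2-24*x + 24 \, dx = 2*x^3 - 12*x^2 + 24*x + C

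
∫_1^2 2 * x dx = 3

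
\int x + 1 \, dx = x^2/2 + x + C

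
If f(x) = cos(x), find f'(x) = -sin(x)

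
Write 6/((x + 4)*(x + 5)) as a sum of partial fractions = -6/(x + 5) + 6/(x + 4)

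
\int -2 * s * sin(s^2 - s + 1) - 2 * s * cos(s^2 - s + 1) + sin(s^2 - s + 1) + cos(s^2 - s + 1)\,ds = sqrt(2)*cos(s^2 - s + pi/4 + 1) + C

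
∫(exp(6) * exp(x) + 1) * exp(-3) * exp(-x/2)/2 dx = 2*sinh(x/2 + 3) + C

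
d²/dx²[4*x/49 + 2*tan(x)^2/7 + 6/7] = 12*tan(x)^4/7 + 16*tan(x)^2/7 + 4/7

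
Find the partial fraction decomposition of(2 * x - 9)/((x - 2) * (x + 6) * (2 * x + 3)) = 16/(21*(2*x + 3)) - 7/(24*(x + 6)) - 5/(56*(x - 2))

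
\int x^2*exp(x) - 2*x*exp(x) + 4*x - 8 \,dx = (x - 2)^2*(exp(x) + 2) + C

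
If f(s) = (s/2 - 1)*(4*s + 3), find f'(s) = 4*s - 5/2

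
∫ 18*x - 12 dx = 9*x^2 - 12*x + C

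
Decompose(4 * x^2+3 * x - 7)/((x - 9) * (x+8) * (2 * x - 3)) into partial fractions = -26/(285*(2*x - 3)) + 225/(323*(x + 8)) + 344/(255*(x - 9))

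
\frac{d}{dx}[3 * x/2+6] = 3/2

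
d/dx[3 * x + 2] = 3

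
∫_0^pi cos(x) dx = 0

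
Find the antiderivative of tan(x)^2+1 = tan(x) + C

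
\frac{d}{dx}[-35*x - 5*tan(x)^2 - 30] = -10*sin(x)/cos(x)^3 - 35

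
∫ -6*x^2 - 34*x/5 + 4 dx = -2*x^3 - 17*x^2/5 + 4*x + C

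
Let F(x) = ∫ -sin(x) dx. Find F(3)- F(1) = cos(3) - cos(1)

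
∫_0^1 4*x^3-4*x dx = -1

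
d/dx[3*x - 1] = 3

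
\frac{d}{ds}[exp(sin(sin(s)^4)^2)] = 8*exp(sin(sin(s)^4)^2)*sin(s)^3*sin(sin(s)^4)*cos(s)*cos(sin(s)^4)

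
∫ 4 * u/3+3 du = 2*u^2/3 + 3*u + C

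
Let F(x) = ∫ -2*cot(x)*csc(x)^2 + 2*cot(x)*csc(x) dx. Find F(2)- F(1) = -(-1 + csc(1))^2 + (-1 + csc(2))^2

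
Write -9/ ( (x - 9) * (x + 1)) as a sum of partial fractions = 9/(10*(x + 1)) - 9/(10*(x - 9))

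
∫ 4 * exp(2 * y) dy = 2*exp(2*y) + C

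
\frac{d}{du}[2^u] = 2^u*log(2)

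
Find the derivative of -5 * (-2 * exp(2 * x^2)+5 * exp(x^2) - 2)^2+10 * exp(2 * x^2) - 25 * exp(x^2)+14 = -160*x*exp(4*x^2) + 600*x*exp(3*x^2) - 620*x*exp(2*x^2) + 150*x*exp(x^2)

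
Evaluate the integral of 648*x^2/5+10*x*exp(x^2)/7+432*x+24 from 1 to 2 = -5*E/7 + 5*exp(4)/7 + 4872/5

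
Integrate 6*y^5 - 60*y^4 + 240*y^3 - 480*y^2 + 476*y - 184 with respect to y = y^6 - 12*y^5 + 60*y^4 - 160*y^3 + 238*y^2 - 184*y + C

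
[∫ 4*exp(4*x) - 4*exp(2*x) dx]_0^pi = (-1 + exp(2*pi))^2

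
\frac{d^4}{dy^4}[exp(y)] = exp(y)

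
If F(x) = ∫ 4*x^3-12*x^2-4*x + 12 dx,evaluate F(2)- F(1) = -7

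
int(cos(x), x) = sin(x) + C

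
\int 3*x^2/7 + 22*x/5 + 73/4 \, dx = x^3/7 + 11*x^2/5 + 73*x/4 + C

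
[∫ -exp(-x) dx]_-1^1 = -E + exp(-1)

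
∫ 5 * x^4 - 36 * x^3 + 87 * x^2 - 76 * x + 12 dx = x^5 - 9*x^4 + 29*x^3 - 38*x^2 + 12*x + C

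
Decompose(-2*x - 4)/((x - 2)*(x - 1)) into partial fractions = 6/(x - 1) - 8/(x - 2)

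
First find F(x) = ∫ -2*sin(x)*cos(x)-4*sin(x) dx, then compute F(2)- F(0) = -9 + (cos(2) + 2)^2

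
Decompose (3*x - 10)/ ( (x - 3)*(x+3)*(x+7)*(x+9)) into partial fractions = 37/(144*(x + 9)) - 31/(80*(x + 7)) + 19/(144*(x + 3)) - 1/(720*(x - 3))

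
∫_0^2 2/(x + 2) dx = 2*log(2)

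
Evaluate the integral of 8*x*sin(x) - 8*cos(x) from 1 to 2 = 8*cos(1) - 16*cos(2)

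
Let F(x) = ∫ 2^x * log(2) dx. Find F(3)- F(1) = 6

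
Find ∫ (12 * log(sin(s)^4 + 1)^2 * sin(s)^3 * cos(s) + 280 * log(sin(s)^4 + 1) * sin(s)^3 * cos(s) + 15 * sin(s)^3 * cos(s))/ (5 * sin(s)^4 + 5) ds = (4*log(sin(s)^4 + 1)^2 + 140*log(sin(s)^4 + 1) + 15)*log(sin(s)^4 + 1)/20 + C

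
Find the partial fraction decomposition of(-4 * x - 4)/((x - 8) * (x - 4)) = 5/(x - 4) - 9/(x - 8)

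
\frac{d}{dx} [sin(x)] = cos(x)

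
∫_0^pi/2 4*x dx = pi^2/2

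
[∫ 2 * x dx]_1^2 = 3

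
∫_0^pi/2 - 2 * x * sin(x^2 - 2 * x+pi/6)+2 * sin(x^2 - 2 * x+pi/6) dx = -sqrt(3)/2 - sin(pi*(1/3 - pi/4))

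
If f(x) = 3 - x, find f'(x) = -1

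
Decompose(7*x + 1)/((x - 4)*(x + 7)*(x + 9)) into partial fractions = -31/(13*(x + 9)) + 24/(11*(x + 7)) + 29/(143*(x - 4))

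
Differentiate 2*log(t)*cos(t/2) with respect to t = (-t*log(t)*sin(t/2) + 2*cos(t/2))/t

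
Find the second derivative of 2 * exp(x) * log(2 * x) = (2*x^2*exp(x)*log(x) + 2*x^2*exp(x)*log(2) + 4*x*exp(x) - 2*exp(x))/x^2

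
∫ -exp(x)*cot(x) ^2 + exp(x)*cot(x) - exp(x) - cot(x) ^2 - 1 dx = (exp(x) + 1)*cot(x) + C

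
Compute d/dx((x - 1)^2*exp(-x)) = (-x^2 + 4*x - 3)*exp(-x)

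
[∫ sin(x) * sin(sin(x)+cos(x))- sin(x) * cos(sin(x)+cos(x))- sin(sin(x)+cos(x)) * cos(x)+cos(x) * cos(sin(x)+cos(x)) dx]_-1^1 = sqrt(2)*(-sin(sqrt(2)*cos(pi/4 + 1) + pi/4) + sin(pi/4 + sqrt(2)*sin(pi/4 + 1)))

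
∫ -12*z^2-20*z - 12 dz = -4*z^3 - 10*z^2 - 12*z + C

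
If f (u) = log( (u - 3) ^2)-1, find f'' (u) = -2/(u^2 - 6*u + 9)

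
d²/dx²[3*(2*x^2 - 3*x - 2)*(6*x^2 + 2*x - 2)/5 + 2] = 432*x^2/5 - 252*x/5 - 132/5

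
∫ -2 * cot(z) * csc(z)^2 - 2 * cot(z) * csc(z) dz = (csc(z) + 1)^2 + C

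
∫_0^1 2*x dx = 1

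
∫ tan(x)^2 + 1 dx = tan(x) + C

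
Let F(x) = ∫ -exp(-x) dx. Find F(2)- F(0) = -1 + exp(-2)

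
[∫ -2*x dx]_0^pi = -pi^2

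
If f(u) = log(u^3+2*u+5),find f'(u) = (3*u^2 + 2)/(u^3 + 2*u + 5)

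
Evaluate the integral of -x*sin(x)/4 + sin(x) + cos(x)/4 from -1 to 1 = cos(1)/2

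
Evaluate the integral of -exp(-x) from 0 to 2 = -1 + exp(-2)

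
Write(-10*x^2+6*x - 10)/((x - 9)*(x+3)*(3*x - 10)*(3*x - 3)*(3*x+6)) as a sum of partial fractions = 65/(2584*(3*x - 10)) - 59/(4104*(x + 3)) + 31/(2376*(x + 2)) - 1/(432*(x - 1)) - 383/(80784*(x - 9))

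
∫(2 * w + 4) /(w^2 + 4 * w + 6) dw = log((w + 2)^2 + 2) + C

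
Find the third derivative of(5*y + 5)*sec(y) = 5*(-y*sin(y)/cos(y) + 6*y*sin(y)/cos(y)^3 - sin(y)/cos(y) + 6*sin(y)/cos(y)^3 - 3 + 6/cos(y)^2)/cos(y)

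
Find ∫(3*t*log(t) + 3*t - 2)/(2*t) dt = (3*t - 2)*log(t)/2 + C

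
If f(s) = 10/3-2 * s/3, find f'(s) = -2/3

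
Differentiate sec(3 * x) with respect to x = 3*tan(3*x)*sec(3*x)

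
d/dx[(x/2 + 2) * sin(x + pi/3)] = x*cos(x + pi/3)/2 + sin(x + pi/3)/2 + 2*cos(x + pi/3)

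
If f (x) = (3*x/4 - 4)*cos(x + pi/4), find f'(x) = -3*x*sin(x + pi/4)/4 + 4*sin(x + pi/4) + 3*cos(x + pi/4)/4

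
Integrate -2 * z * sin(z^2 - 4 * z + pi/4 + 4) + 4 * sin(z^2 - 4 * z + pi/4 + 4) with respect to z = cos((z - 2)^2 + pi/4) + C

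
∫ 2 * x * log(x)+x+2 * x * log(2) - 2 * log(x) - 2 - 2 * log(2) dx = ((x - 1)^2 - 1)*log(2*x) + C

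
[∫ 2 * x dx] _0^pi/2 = pi^2/4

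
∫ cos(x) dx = sin(x) + C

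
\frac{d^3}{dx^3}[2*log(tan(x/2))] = (tan(x/2)^6 + tan(x/2)^4 + tan(x/2)^2 + 1)/(2*tan(x/2)^3)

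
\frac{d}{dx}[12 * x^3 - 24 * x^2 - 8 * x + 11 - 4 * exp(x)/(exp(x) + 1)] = (36*x^2*exp(2*x) + 72*x^2*exp(x) + 36*x^2 - 48*x*exp(2*x) - 96*x*exp(x) - 48*x - 8*exp(2*x) - 20*exp(x) - 8)/(exp(2*x) + 2*exp(x) + 1)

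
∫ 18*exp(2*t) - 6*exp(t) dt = (3*exp(t) - 1)^2 + C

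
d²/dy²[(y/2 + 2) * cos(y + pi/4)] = -y*cos(y + pi/4)/2 - sin(y + pi/4) - 2*cos(y + pi/4)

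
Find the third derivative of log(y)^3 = (6*log(y)^2 - 18*log(y) + 6)/y^3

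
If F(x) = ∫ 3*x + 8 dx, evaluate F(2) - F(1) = 25/2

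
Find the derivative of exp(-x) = -exp(-x)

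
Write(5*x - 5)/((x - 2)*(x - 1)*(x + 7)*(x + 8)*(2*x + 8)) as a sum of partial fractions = -1/(16*(x + 8)) + 5/(54*(x + 7)) - 5/(144*(x + 4)) + 1/(216*(x - 2))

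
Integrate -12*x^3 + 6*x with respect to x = -3*x^4 + 3*x^2 + C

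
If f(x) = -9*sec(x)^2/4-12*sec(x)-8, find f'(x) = -3*(4 + 3/(2*cos(x)))*sin(x)/cos(x)^2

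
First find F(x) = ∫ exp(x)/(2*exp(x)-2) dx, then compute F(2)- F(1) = -log(-1 + E)/2 + log(-1 + exp(2))/2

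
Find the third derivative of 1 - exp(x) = -exp(x)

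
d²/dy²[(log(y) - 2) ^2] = (6 - 2*log(y))/y^2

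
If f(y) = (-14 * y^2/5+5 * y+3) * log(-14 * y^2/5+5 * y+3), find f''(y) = (-392*y^2*log(-14*y^2/5 + 5*y + 3) - 1176*y^2 + 700*y*log(-14*y^2/5 + 5*y + 3) + 2100*y + 420*log(-14*y^2/5 + 5*y + 3) - 205)/(70*y^2 - 125*y - 75)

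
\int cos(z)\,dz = sin(z) + C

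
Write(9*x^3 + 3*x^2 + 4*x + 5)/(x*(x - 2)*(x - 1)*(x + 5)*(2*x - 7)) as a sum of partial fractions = 7066/(1785*(2*x - 7)) - 71/(238*(x + 5)) + 7/(10*(x - 1)) - 97/(42*(x - 2)) - 1/(14*x)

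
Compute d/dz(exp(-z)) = -exp(-z)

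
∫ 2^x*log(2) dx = 2^x + C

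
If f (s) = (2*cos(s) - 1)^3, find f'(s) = 6*(4*sin(s)^2 + 4*cos(s) - 5)*sin(s)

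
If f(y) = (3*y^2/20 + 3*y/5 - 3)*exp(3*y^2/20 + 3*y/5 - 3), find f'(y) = 9*y^3*exp(3*y^2/20 + 3*y/5 - 3)/200 + 27*y^2*exp(3*y^2/20 + 3*y/5 - 3)/100 - 6*y*exp(3*y^2/20 + 3*y/5 - 3)/25 - 6*exp(3*y^2/20 + 3*y/5 - 3)/5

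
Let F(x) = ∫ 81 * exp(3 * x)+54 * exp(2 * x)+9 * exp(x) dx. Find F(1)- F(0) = -64 + (1 + 3*E)^3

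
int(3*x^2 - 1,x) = x^3 - x + C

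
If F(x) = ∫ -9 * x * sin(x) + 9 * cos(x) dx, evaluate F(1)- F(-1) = 18*cos(1)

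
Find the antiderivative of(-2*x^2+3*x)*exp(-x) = (2*x^2 + x + 1)*exp(-x) + C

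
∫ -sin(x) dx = cos(x) + C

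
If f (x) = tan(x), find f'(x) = cos(x)^(-2)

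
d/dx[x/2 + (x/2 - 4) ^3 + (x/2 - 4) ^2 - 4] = 3*x^2/8 - 11*x/2 + 41/2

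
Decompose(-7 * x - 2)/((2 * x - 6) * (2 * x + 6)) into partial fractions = -19/(24*(x + 3)) - 23/(24*(x - 3))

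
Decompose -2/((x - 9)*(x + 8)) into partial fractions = 2/(17*(x + 8)) - 2/(17*(x - 9))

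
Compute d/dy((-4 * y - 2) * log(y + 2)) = (-4*y*log(y + 2) - 4*y - 8*log(y + 2) - 2)/(y + 2)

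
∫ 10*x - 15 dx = 5*x^2 - 15*x + C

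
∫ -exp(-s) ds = exp(-s) + C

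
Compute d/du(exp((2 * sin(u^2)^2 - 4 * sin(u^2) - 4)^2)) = 32*u*(sin(u^2)^3 - 3*sin(u^2)^2 + 2)*exp(16)*exp(32*sin(u^2))*exp(-16*sin(u^2)^3)*exp(4*sin(u^2)^4)*cos(u^2)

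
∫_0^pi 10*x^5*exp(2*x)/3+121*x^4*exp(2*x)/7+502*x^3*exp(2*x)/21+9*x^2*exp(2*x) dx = pi^2*(7 + 5*pi)*(3*pi/7 + pi^2/3)*exp(2*pi)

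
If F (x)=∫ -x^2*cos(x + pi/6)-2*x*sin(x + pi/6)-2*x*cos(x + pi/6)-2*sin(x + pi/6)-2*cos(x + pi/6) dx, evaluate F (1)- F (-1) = -3*sqrt(3)*sin(1) - 2*cos(1)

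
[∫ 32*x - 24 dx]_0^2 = 16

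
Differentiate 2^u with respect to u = 2^u*log(2)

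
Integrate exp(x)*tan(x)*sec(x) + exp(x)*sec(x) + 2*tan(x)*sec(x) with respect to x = (exp(x) + 2)*sec(x) + C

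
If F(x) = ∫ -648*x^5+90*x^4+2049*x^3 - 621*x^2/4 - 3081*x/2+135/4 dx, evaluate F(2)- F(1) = -2403/2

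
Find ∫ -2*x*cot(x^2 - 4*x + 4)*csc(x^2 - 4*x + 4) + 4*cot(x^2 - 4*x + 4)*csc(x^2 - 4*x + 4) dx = csc((x - 2)^2) + C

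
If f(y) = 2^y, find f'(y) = 2^y*log(2)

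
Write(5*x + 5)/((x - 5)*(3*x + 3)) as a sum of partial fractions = 5/(3*(x - 5))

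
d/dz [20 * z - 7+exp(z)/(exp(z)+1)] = (20*exp(2*z) + 41*exp(z) + 20)/(exp(2*z) + 2*exp(z) + 1)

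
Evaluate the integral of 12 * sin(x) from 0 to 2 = 12 - 12*cos(2)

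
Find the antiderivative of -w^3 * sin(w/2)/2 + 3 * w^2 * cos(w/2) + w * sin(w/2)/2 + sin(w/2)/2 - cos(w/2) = (w^3 - w - 1)*cos(w/2) + C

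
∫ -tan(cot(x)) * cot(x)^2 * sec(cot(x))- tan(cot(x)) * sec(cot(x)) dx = sec(cot(x)) + C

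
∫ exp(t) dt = exp(t) + C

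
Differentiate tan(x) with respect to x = cos(x)^(-2)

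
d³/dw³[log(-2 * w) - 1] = 2/w^3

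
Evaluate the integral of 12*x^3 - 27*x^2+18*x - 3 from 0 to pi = 3*pi*(-1 + pi)^3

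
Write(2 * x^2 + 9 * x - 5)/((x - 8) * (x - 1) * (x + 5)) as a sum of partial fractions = -1/(7*(x - 1)) + 15/(7*(x - 8))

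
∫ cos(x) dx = sin(x) + C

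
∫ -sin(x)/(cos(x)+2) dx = log(cos(x) + 2) + C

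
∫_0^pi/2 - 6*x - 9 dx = -9*pi/2 - 3*pi^2/4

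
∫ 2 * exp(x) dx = 2*exp(x) + C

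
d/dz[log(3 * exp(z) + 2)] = 3*exp(z)/(3*exp(z) + 2)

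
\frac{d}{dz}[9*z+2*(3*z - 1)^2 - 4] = 36*z - 3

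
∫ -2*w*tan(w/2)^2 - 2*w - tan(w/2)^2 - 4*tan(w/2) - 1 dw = (-4*w - 2)*tan(w/2) + C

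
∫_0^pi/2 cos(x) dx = 1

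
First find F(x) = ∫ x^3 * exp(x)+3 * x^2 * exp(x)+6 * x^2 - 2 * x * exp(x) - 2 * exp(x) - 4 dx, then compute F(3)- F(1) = E + 44 + 21*exp(3)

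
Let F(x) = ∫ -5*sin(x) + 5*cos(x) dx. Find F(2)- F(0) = -5 + 5*cos(2) + 5*sin(2)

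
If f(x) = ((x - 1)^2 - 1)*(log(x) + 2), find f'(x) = 2*x*log(x) + 5*x - 2*log(x) - 6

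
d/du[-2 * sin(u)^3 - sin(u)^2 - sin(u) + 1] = (-2*sin(u) + 6*cos(u)^2 - 7)*cos(u)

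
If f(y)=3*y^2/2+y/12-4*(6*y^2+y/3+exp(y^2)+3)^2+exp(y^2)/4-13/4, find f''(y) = -192*y^4*exp(y^2) - 32*y^3*exp(y^2)/3 - 64*y^2*exp(2*y^2) - 575*y^2*exp(y^2) - 1728*y^2 - 16*y*exp(y^2) - 96*y - 16*exp(2*y^2) - 287*exp(y^2)/2 - 2573/9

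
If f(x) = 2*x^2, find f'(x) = 4*x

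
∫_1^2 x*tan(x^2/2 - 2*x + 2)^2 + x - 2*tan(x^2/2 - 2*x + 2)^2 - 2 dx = -tan(1/2)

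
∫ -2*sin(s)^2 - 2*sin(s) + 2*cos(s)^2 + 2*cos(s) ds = sin(2*s) + 2*sqrt(2)*sin(s + pi/4) + C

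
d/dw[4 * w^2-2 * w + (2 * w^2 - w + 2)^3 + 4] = 48*w^5 - 60*w^4 + 120*w^3 - 75*w^2 + 68*w - 14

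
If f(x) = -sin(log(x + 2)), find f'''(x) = -(3*sin(log(x + 2)) + cos(log(x + 2)))/(x^3 + 6*x^2 + 12*x + 8)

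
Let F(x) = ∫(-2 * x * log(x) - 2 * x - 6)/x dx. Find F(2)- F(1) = -10*log(2)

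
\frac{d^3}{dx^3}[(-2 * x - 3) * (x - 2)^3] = 54 - 48*x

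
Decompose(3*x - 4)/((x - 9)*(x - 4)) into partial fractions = -8/(5*(x - 4)) + 23/(5*(x - 9))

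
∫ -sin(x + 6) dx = cos(x + 6) + C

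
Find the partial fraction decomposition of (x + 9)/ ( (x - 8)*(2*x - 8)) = -13/(8*(x - 4)) + 17/(8*(x - 8))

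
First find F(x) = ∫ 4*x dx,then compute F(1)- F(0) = 2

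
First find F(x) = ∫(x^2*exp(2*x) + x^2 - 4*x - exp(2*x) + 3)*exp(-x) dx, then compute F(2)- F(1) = -exp(-2) + exp(2)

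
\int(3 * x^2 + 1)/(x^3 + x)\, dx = log(x^3 + x) + C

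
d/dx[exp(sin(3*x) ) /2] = 3*exp(sin(3*x))*cos(3*x)/2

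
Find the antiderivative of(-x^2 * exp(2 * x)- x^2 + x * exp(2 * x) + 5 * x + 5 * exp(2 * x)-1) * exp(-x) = 2*(-x^2 + 3*x + 2)*sinh(x) + C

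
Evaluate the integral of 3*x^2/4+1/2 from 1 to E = -3/4 + E/2 + exp(3)/4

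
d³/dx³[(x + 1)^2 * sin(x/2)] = -x^2*cos(x/2)/8 - 3*x*sin(x/2)/2 - x*cos(x/2)/4 - 3*sin(x/2)/2 + 23*cos(x/2)/8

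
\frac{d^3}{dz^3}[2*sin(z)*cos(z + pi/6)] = -8*cos(2*z + pi/6)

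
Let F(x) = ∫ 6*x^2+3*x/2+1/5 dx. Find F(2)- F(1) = 329/20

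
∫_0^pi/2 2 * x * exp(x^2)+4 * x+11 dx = -1 + pi^2/2 + exp(pi^2/4) + 11*pi/2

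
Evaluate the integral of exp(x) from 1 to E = -E + exp(E)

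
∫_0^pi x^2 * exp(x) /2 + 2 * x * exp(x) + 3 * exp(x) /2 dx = -1/2 + (1 + pi)^2*exp(pi)/2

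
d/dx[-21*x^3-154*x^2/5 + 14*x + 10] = -63*x^2 - 308*x/5 + 14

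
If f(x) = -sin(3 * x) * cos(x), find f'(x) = -cos(2*x) - 2*cos(4*x)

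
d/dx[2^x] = 2^x*log(2)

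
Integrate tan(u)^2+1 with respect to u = tan(u) + C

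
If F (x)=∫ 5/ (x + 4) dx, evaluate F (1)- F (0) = -5*log(4) + 5*log(5)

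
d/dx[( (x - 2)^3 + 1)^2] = 6*x^5 - 60*x^4 + 240*x^3 - 474*x^2 + 456*x - 168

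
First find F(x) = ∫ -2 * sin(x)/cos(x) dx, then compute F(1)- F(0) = 2*log(cos(1))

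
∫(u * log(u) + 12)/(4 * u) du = (u + 12)*(log(u) - 1)/4 + C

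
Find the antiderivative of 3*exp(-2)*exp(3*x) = exp(3*x - 2) + C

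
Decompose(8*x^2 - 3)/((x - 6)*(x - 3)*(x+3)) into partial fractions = 23/(18*(x + 3)) - 23/(6*(x - 3)) + 95/(9*(x - 6))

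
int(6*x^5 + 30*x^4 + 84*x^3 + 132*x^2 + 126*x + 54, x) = x^6 + 6*x^5 + 21*x^4 + 44*x^3 + 63*x^2 + 54*x + C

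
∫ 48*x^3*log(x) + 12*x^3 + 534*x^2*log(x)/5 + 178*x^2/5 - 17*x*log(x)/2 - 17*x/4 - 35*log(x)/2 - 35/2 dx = x*(12*x + 35)*(20*x^2 + x - 10)*log(x)/20 + C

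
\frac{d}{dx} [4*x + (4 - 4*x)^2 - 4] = 32*x - 28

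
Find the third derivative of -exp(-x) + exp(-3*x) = (exp(2*x) - 27)*exp(-3*x)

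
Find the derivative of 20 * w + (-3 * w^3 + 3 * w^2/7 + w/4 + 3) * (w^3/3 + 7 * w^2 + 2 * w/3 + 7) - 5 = -6*w^5 - 730*w^4/7 + 13*w^3/3 - 1509*w^2/28 + 145*w/3 + 95/4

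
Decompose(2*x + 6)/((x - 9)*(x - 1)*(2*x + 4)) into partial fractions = 1/(33*(x + 2)) - 1/(6*(x - 1)) + 3/(22*(x - 9))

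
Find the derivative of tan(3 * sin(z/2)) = 3*cos(z/2)/(2*cos(3*sin(z/2))^2)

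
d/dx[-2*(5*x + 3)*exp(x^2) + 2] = -20*x^2*exp(x^2) - 12*x*exp(x^2) - 10*exp(x^2)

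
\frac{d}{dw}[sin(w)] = cos(w)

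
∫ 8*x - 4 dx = 4*x^2 - 4*x + C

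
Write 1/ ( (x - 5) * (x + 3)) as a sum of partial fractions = -1/(8*(x + 3)) + 1/(8*(x - 5))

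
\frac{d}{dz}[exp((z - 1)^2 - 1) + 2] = 2*z*exp(z^2 - 2*z) - 2*exp(z^2 - 2*z)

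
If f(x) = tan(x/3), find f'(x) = 1/(3*cos(x/3)^2)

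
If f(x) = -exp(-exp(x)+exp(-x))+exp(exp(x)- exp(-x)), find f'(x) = (exp(2*x) + exp(2*exp(x) - 2*exp(-x)) + exp(2*x + 2*exp(x) - 2*exp(-x)) + 1)*exp(-x - exp(x) + exp(-x))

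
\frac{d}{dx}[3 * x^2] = 6*x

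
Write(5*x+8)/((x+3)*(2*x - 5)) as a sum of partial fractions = 41/(11*(2*x - 5)) + 7/(11*(x + 3))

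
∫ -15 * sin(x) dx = 15*cos(x) + C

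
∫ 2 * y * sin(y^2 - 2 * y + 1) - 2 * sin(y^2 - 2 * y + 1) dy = -cos((y - 1)^2) + C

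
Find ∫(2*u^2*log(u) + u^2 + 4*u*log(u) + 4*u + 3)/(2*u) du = ((u + 2)^2 - 1)*log(u)/2 + C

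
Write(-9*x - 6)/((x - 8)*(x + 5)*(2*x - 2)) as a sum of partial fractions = 1/(4*(x + 5)) + 5/(28*(x - 1)) - 3/(7*(x - 8))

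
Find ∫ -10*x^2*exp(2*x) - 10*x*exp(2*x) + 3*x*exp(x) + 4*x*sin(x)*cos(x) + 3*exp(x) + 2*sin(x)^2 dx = x*(-5*x*exp(2*x) + 3*exp(x) + 2*sin(x)^2) + C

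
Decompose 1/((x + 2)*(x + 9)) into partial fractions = -1/(7*(x + 9)) + 1/(7*(x + 2))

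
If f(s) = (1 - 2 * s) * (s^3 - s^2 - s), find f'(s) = -8*s^3 + 9*s^2 + 2*s - 1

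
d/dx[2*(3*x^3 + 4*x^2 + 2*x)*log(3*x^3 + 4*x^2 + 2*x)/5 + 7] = 18*x^2*log(3*x^3 + 4*x^2 + 2*x)/5 + 18*x^2/5 + 16*x*log(3*x^3 + 4*x^2 + 2*x)/5 + 16*x/5 + 4*log(3*x^3 + 4*x^2 + 2*x)/5 + 4/5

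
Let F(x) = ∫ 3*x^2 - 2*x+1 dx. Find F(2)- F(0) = 6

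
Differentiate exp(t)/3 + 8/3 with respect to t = exp(t)/3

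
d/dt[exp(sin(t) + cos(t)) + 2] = sqrt(2)*exp(sin(t))*exp(cos(t))*cos(t + pi/4)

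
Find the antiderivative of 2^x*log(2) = 2^x + C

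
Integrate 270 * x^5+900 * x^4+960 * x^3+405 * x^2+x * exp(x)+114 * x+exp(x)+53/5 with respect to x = x*(75*x^2 + 25*x*(3*x^2 + 6*x + 2)^2 + 185*x + 5*exp(x) + 53)/5 + C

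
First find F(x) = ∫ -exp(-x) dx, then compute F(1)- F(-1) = -E + exp(-1)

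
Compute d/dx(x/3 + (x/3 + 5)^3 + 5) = x^2/9 + 10*x/3 + 76/3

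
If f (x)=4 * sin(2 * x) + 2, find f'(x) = 8*cos(2*x)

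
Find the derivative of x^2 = 2*x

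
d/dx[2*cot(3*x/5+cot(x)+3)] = 2*(-3/5 + sin(x)^(-2))/sin(3*x/5 + 3 + 1/tan(x))^2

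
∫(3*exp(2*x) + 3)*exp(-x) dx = 6*sinh(x) + C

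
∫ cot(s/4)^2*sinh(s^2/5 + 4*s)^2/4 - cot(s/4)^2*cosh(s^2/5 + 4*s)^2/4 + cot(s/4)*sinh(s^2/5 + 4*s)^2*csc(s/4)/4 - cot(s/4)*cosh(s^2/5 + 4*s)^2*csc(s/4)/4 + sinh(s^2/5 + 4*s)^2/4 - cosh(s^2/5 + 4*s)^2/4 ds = cot(s/4) + csc(s/4) + C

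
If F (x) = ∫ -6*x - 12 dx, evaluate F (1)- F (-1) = -24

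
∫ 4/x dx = 4*log(3*x) + C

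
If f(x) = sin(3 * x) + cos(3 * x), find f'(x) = -3*sin(3*x) + 3*cos(3*x)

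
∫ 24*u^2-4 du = 8*u^3 - 4*u + C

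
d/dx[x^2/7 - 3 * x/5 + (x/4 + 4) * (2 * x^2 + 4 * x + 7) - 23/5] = 3*x^2/2 + 128*x/7 + 343/20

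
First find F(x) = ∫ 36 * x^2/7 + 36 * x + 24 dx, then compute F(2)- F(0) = 936/7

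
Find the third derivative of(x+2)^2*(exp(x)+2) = x^2*exp(x) + 10*x*exp(x) + 22*exp(x)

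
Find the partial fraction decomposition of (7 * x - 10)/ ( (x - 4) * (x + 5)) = 5/(x + 5) + 2/(x - 4)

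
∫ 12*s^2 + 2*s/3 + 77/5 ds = 4*s^3 + s^2/3 + 77*s/5 + C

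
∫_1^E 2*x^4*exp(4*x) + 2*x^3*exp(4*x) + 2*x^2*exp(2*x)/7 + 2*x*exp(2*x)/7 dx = -exp(4)/2 - exp(2)/7 + exp(2 + 2*E)/7 + exp(4 + 4*E)/2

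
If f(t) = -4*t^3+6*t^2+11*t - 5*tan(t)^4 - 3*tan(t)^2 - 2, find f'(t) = -12*t^2 + 12*t - 20*tan(t)^5 - 26*tan(t)^3 - 6*tan(t) + 11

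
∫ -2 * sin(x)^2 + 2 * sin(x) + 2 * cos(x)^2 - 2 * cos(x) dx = sin(2*x) - 2*sqrt(2)*sin(x + pi/4) + C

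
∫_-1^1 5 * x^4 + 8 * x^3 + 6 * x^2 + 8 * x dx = 6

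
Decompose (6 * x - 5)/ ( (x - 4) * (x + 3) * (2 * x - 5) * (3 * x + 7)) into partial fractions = -27/(58*(3*x + 7)) - 80/(957*(2*x - 5)) + 23/(154*(x + 3)) + 1/(21*(x - 4))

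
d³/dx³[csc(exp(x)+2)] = (exp(2*x)*cos(exp(x) + 2)/sin(exp(x) + 2) - 6*exp(2*x)*cos(exp(x) + 2)/sin(exp(x) + 2)^3 - 3*exp(x) + 6*exp(x)/sin(exp(x) + 2)^2 - cos(exp(x) + 2)/sin(exp(x) + 2))*exp(x)/sin(exp(x) + 2)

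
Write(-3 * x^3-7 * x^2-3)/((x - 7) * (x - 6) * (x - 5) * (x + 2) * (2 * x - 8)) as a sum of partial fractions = -1/(864*(x + 2)) + 307/(72*(x - 4)) - 79/(4*(x - 5)) + 903/(32*(x - 6)) - 1375/(108*(x - 7))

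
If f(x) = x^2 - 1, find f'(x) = 2*x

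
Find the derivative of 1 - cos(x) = sin(x)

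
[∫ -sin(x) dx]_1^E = cos(E) - cos(1)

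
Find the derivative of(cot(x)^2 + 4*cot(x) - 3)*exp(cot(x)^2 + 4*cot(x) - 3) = 2*(4 - 6/tan(x) - 2/tan(x)^2 - 7/tan(x)^3 - 6/tan(x)^4 - 1/tan(x)^5)*exp(-3)*exp((4 + 1/tan(x))/tan(x))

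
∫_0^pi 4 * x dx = 2*pi^2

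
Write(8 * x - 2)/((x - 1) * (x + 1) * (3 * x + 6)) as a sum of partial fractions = -2/(x + 2) + 5/(3*(x + 1)) + 1/(3*(x - 1))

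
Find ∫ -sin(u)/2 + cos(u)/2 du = sqrt(2)*sin(u + pi/4)/2 + C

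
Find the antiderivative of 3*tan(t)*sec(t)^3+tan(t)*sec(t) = sec(t)^3 + sec(t) + C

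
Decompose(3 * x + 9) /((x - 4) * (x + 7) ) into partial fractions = 12/(11*(x + 7)) + 21/(11*(x - 4))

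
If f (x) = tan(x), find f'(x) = cos(x)^(-2)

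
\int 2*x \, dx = x^2 + C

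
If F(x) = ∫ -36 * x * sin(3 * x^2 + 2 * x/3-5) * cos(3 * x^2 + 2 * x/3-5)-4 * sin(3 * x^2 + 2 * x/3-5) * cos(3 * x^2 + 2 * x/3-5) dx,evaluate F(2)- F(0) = 3*cos(50/3)/2 - 3*cos(10)/2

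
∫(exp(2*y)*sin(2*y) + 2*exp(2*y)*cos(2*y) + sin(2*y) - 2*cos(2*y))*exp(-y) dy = 2*sin(2*y)*sinh(y) + C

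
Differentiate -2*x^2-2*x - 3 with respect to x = -4*x - 2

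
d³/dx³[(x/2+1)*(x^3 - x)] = 12*x + 6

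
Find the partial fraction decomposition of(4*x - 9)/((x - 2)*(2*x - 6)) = 1/(2*(x - 2)) + 3/(2*(x - 3))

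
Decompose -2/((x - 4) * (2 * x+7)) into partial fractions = 4/(15*(2*x + 7)) - 2/(15*(x - 4))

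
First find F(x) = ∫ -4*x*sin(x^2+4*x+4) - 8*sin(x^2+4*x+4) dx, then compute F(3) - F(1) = -2*cos(9) + 2*cos(25)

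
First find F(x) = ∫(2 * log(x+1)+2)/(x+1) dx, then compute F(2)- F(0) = -1 + (1 + log(3))^2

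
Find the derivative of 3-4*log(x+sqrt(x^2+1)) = (-4*x - 4*sqrt(x^2 + 1))/(x^2 + x*sqrt(x^2 + 1) + 1)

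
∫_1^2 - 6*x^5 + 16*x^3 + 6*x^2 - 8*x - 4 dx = -5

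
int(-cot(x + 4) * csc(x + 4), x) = csc(x + 4) + C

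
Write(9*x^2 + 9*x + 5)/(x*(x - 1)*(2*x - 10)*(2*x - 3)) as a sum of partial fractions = -155/(21*(2*x - 3)) + 23/(8*(x - 1)) + 55/(56*(x - 5)) - 1/(6*x)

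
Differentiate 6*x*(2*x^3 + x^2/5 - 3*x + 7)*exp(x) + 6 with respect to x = 12*x^4*exp(x) + 246*x^3*exp(x)/5 - 72*x^2*exp(x)/5 + 6*x*exp(x) + 42*exp(x)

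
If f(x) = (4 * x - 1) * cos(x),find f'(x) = -4*x*sin(x) + sin(x) + 4*cos(x)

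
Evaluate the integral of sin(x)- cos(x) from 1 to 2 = -sin(2) - cos(2) + cos(1) + sin(1)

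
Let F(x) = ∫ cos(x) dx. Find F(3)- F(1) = -sin(1) + sin(3)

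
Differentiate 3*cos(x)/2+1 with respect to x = -3*sin(x)/2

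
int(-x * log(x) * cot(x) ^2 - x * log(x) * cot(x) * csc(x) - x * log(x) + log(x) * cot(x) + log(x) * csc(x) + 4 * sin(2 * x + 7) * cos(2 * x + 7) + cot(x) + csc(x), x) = x*(cot(x) + csc(x))*log(x) + sin(2*x + 7)^2 + C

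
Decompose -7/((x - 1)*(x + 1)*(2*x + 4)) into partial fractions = -7/(6*(x + 2)) + 7/(4*(x + 1)) - 7/(12*(x - 1))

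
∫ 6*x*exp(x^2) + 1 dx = x + 3*exp(x^2) + C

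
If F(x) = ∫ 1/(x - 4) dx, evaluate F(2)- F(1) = -log(9) + log(6)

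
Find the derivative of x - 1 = 1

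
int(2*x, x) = x^2 + C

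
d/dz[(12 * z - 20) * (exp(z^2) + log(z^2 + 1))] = (24*z^4*exp(z^2) - 40*z^3*exp(z^2) + 36*z^2*exp(z^2) + 12*z^2*log(z^2 + 1) + 24*z^2 - 40*z*exp(z^2) - 40*z + 12*exp(z^2) + 12*log(z^2 + 1))/(z^2 + 1)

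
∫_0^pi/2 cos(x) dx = 1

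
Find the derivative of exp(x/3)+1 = exp(x/3)/3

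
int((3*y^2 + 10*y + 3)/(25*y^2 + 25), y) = 3*y/25 + log(y^2 + 1)/5 + C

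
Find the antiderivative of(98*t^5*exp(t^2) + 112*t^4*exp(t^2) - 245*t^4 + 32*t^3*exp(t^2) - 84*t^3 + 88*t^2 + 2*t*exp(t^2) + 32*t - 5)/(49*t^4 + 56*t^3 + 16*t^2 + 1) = -5*t + exp(t^2) + log(t^2*(7*t + 4)^2 + 1) + C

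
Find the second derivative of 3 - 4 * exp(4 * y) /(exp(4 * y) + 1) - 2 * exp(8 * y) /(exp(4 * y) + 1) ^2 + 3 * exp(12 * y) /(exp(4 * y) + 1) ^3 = (-16*exp(16*y) + 432*exp(12*y) - 192*exp(8*y) - 64*exp(4*y))/(exp(20*y) + 5*exp(16*y) + 10*exp(12*y) + 10*exp(8*y) + 5*exp(4*y) + 1)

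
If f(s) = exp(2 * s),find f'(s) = 2*exp(2*s)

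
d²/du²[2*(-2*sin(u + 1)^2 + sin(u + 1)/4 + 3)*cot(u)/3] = -sin(u + 1)/(6*tan(u)) - 8*cos(2*u + 2)/(3*tan(u)) + 8*sin(2*u + 2)/(3*sin(u)^2) - cos(u + 1)/(3*sin(u)^2) + sin(u + 1)*cos(u)/(3*sin(u)^3) + 4*cos(u)*cos(2*u + 2)/(3*sin(u)^3) + 8*cos(u)/(3*sin(u)^3)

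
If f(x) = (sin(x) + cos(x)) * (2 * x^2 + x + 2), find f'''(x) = -2*sqrt(2)*x^2*cos(x + pi/4) - 11*x*sin(x) - 13*x*cos(x) - 13*sin(x) + 7*cos(x)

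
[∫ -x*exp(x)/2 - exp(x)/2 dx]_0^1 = -E/2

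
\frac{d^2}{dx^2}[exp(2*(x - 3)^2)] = 16*x^2*exp(2*x^2 - 12*x + 18) - 96*x*exp(2*x^2 - 12*x + 18) + 148*exp(2*x^2 - 12*x + 18)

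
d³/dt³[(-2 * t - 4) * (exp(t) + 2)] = -2*t*exp(t) - 10*exp(t)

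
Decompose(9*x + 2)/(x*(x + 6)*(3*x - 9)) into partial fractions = -26/(81*(x + 6)) + 29/(81*(x - 3)) - 1/(27*x)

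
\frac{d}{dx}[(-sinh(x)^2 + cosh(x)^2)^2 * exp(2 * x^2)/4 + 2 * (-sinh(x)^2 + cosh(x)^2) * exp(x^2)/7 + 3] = x*(exp(x^2) + 4/7)*exp(x^2)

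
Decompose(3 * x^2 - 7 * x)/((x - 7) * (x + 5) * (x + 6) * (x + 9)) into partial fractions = -51/(32*(x + 9)) + 50/(13*(x + 6)) - 55/(24*(x + 5)) + 49/(1248*(x - 7))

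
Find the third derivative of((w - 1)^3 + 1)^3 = 504*w^6 - 3024*w^5 + 7560*w^4 - 9720*w^3 + 6480*w^2 - 1944*w + 162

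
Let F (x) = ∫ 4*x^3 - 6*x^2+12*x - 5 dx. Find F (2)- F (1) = 14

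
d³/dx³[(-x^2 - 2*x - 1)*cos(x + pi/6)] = -x^2*sin(x + pi/6) - 2*x*sin(x + pi/6) + 6*x*cos(x + pi/6) + 5*sin(x + pi/6) + 6*cos(x + pi/6)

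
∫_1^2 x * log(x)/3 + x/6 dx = 2*log(2)/3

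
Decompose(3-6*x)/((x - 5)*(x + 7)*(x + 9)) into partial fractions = 57/(28*(x + 9)) - 15/(8*(x + 7)) - 9/(56*(x - 5))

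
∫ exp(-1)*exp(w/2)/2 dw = exp(w/2 - 1) + C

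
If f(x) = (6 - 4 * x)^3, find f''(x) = 576 - 384*x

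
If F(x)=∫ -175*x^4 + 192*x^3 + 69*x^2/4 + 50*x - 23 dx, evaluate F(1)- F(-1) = -209/2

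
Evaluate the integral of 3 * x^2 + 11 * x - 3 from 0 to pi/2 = (-pi/2 + pi^2/2)*(pi/4 + 3)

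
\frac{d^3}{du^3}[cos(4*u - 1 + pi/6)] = 64*sin(4*u - 1 + pi/6)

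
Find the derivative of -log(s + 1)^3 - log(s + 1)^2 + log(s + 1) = (-3*log(s + 1)^2 - 2*log(s + 1) + 1)/(s + 1)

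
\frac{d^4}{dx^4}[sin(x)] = sin(x)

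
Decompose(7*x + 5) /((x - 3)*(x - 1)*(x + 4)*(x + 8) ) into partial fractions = 17/(132*(x + 8)) - 23/(140*(x + 4)) - 2/(15*(x - 1)) + 13/(77*(x - 3))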